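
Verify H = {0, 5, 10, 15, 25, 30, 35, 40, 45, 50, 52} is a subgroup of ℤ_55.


Subgroup test for H = {0, 5, 10, 15, 25, 30, 35, 40, 45, 50, 52} in (ℤ_55, +):
(1) 0 ∈ H? Yes
(2) Closure: for all a,b ∈ H, (a+b) mod 55 ∈ H? No  [counterexample: 5 + 15 = 20 ∉ H]
(3) Inverses: for all a ∈ H, -a mod 55 ∈ H? No

No, H is not a subgroup of ℤ_55


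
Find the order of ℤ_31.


ℤ_n has n elements.

|ℤ_31| = 31


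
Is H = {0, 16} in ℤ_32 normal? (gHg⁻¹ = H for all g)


H = {0, 16} in ℤ_32
ℤ_32 is abelian; every subgroup of an abelian group is normal

Yes, normal subgroup


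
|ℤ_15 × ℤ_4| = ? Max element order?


|ℤ_15 × ℤ_4| = 15 × 4 = 60
Max element order = lcm(15,4) = 60
Cyclic? Yes (gcd=1)

|ℤ_15×ℤ_4| = 60, max element order = 60


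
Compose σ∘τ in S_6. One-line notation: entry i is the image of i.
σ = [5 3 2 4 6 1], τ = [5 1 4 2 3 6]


σ∘τ: apply τ first, then σ
1 →τ 5 →σ 6
2 →τ 1 →σ 5
3 →τ 4 →σ 4
4 →τ 2 →σ 3
5 →τ 3 →σ 2
6 →τ 6 →σ 1

σ∘τ = [6 5 4 3 2 1]


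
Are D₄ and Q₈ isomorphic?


Comparing D₄ and Q₈:
D₄ has 5 elements of order 2; Q₈ has only 1

No, D₄ ≇ Q₈


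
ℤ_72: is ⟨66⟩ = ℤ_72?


g generates ℤ_n iff gcd(g, n) = 1
gcd(66, 72) = 6
Since gcd = 6 ≠ 1, ⟨66⟩ has order 12 < 72, so 66 is not a generator.

No, 66 does not generate ℤ_72


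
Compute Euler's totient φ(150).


Factor n: 150 = 2 × 3 × 5^2
φ(n) = n · ∏(1 - 1/p) over distinct primes p | n
φ(150) = 150 · (1 - 1/2) · (1 - 1/3) · (1 - 1/5) = 40

φ(150) = 40


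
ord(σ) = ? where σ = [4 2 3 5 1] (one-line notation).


Cycle decomposition: (1 4 5)
Cycle lengths: 3
Order = lcm(3) = 3

ord(σ) = 3


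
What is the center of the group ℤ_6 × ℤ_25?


Z(G) = {g ∈ G | gx = xg for all x ∈ G}
Direct product of abelian groups is abelian, so Z(G) = G

Z(ℤ_6 × ℤ_25) = ℤ_6 × ℤ_25


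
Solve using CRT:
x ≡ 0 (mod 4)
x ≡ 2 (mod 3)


m₁ = 4, m₂ = 3, gcd = 1, so CRT applies. M = m₁·m₂ = 12
Let M₁ = M/m₁ = 3, M₂ = M/m₂ = 4
Find y₁ ≡ M₁⁻¹ (mod m₁): 3⁻¹ ≡ 3 (mod 4)
Find y₂ ≡ M₂⁻¹ (mod m₂): 4⁻¹ ≡ 1 (mod 3)
x = a₁·M₁·y₁ + a₂·M₂·y₂ = 0·3·3 + 2·4·1 = 8
Reduce mod 12: x ≡ 8
Check: 8 mod 4 = 0 ✓, 8 mod 3 = 2 ✓

x ≡ 8 (mod 12)


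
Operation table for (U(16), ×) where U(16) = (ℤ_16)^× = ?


Elements: {1, 3, 5, 7, 9, 11, 13, 15}
Operation: multiplication mod 16
Entry (a, b) = (a × b) mod 16

Cayley table:
   |  1 |  3 |  5 |  7 |  9 | 11 | 13 | 15
 1 |  1 |  3 |  5 |  7 |  9 | 11 | 13 | 15
 3 |  3 |  9 | 15 |  5 | 11 |  1 |  7 | 13
 5 |  5 | 15 |  9 |  3 | 13 |  7 |  1 | 11
 7 |  7 |  5 |  3 |  1 | 15 | 13 | 11 |  9
 9 |  9 | 11 | 13 | 15 |  1 |  3 |  5 |  7
11 | 11 |  1 |  7 | 13 |  3 |  9 | 15 |  5
13 | 13 |  7 |  1 | 11 |  5 | 15 |  9 |  3
15 | 15 | 13 | 11 |  9 |  7 |  5 |  3 |  1


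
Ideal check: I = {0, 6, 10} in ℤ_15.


Check ideal conditions for I = {0, 6, 10} in ℤ_15:
(1) I is an additive subgroup? No
(2) For r ∈ ℤ_15 and a ∈ I: r·a ∈ I? No  [counterexample: r=2, a=6, r·a mod 15 = 12 ∉ I]

No, I is not an ideal of ℤ_15


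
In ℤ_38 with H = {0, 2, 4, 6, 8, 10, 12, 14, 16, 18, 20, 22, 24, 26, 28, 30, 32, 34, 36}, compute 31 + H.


31 + H = {31 + h (mod 38) : h ∈ H}
31+0=31, 31+2=33, 31+4=35, 31+6=37, 31+8=1, 31+10=3, 31+12=5, 31+14=7, 31+16=9, 31+18=11, 31+20=13, 31+22=15, 31+24=17, 31+26=19, 31+28=21, 31+30=23, 31+32=25, 31+34=27, 31+36=29
31 + H = {1, 3, 5, 7, 9, 11, 13, 15, 17, 19, 21, 23, 25, 27, 29, 31, 33, 35, 37} = 1 + H

31 + H = {1, 3, 5, 7, 9, 11, 13, 15, 17, 19, 21, 23, 25, 27, 29, 31, 33, 35, 37}


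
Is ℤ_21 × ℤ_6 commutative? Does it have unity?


Direct product ring; commutative with unity (1,1); but (1,0)·(0,1) = (0,0) gives zero divisors, so not an integral domain
Commutative: Yes
Integral domain: No
Has unity: Yes

ℤ_21 × ℤ_6: Commutative=Yes, Unity=Yes


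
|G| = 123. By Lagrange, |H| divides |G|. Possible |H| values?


Lagrange's theorem: |H| divides |G|
|G| = 123
Divisors of 123: 1, 3, 41, 123

Possible subgroup orders: {1, 3, 41, 123}


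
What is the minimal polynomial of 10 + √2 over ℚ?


Let α = 10 + √2. Then α - 10 = √2, so (α - 10)² = 2, giving α² - 20α + 98 = 0. Degree 2 and α ∉ ℚ, so this is the minimal polynomial.

Minimal polynomial: x² - 20x + 98


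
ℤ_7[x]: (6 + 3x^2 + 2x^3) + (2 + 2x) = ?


Add coefficients mod 7:
x^0: 6 + 2 = 1 (mod 7)
x^1: 0 + 2 = 2 (mod 7)
x^2: 3 + 0 = 3 (mod 7)
x^3: 2 + 0 = 2 (mod 7)
Result: 1 + 2x + 3x^2 + 2x^3

f + g = 1 + 2x + 3x^2 + 2x^3


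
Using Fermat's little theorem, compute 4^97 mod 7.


Fermat's little theorem: if p is prime and gcd(a,p)=1, then a^(p-1) ≡ 1 (mod p)
p = 7 is prime, gcd(4,7) = 1
Reduce exponent: 97 mod 6 = 1
So 4^97 ≡ 4^1 (mod 7)
4^1 mod 7 = 4

4^97 ≡ 4 (mod 7)


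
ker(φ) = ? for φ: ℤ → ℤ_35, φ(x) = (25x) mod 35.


Kernel = preimage of identity
ker(φ) = {x ∈ ℤ : 25x ≡ 0 (mod 35)}. gcd(25,35) = 5, so 25x ≡ 0 (mod 35) ⟺ x ≡ 0 (mod 35/5 = 7). Hence ker(φ) = 7ℤ

ker(φ) = 7ℤ


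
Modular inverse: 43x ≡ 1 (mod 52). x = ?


Use the extended Euclidean algorithm to write 1 = 43·s + 52·t; then s mod 52 is the inverse.
Euclidean algorithm:
  43 = 0·52 + 43
  52 = 1·43 + 9
  43 = 4·9 + 7
  9 = 1·7 + 2
  7 = 3·2 + 1
  2 = 2·1 + 0
gcd(43,52) = 1
Back-substitution gives: 43·(23) + 52·(-19) = 1
So 43⁻¹ ≡ 23 ≡ 23 (mod 52)
Check: 43 × 23 = 989 ≡ 1 (mod 52) ✓

43⁻¹ ≡ 23 (mod 52)


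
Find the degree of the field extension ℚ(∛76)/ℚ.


∛76 has minimal polynomial x³ - 76 (irreducible over ℚ since 76 is not a perfect cube)

[ℚ(∛76)/ℚ] = 3


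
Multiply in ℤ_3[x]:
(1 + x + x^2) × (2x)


Expand and collect like terms; reduce coefficients mod 3:
x^0: 1·0 = 0 ≡ 0 (mod 3)
x^1: 1·2 + 1·0 = 2 ≡ 2 (mod 3)
x^2: 1·2 + 1·0 = 2 ≡ 2 (mod 3)
x^3: 1·2 = 2 ≡ 2 (mod 3)
Result: 2x + 2x^2 + 2x^3

f · g = 2x + 2x^2 + 2x^3


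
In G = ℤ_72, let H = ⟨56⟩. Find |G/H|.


|⟨56⟩| = n / gcd(56, 72) = 72 / 8 = 9
H is normal (ℤ_72 is abelian).
|G/H| = |G| / |H| = 72 / 9 = 8

|G/H| = 8


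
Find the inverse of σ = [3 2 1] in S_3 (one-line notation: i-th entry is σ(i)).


To find σ⁻¹, swap domain and range:
σ(1) = 3 → σ⁻¹(3) = 1
σ(2) = 2 → σ⁻¹(2) = 2
σ(3) = 1 → σ⁻¹(1) = 3

σ⁻¹ = [3 2 1]


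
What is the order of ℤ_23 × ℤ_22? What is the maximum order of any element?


|ℤ_23 × ℤ_22| = 23 × 22 = 506
Max element order = lcm(23,22) = 506
Cyclic? Yes (gcd=1)

|ℤ_23×ℤ_22| = 506, max element order = 506


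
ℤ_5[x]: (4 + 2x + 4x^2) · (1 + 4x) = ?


Expand and collect like terms; reduce coefficients mod 5:
x^0: 4·1 = 4 ≡ 4 (mod 5)
x^1: 4·4 + 2·1 = 18 ≡ 3 (mod 5)
x^2: 2·4 + 4·1 = 12 ≡ 2 (mod 5)
x^3: 4·4 = 16 ≡ 1 (mod 5)
Result: 4 + 3x + 2x^2 + x^3

f · g = 4 + 3x + 2x^2 + x^3


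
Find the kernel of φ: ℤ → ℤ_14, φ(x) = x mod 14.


Kernel = preimage of identity
ker(φ) = {x ∈ ℤ : x ≡ 0 (mod 14)} = 14ℤ = {0, ±14, ±28, ...}

ker(φ) = 14ℤ


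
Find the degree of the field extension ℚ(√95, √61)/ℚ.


[ℚ(√95,√61):ℚ] = [ℚ(√95,√61):ℚ(√95)]·[ℚ(√95):ℚ] = 2·2 = 4

[ℚ(√95, √61)/ℚ] = 4


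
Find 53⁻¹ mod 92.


Use the extended Euclidean algorithm to write 1 = 53·s + 92·t; then s mod 92 is the inverse.
Euclidean algorithm:
  53 = 0·92 + 53
  92 = 1·53 + 39
  53 = 1·39 + 14
  39 = 2·14 + 11
  14 = 1·11 + 3
  11 = 3·3 + 2
  3 = 1·2 + 1
  2 = 2·1 + 0
gcd(53,92) = 1
Back-substitution gives: 53·(33) + 92·(-19) = 1
So 53⁻¹ ≡ 33 ≡ 33 (mod 92)
Check: 53 × 33 = 1749 ≡ 1 (mod 92) ✓

53⁻¹ ≡ 33 (mod 92)


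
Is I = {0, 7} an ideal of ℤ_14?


Check ideal conditions for I = {0, 7} in ℤ_14:
(1) I is an additive subgroup? Yes
(2) For r ∈ ℤ_14 and a ∈ I: r·a ∈ I? Yes

Yes, I is an ideal of ℤ_14


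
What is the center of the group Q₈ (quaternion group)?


Z(G) = {g ∈ G | gx = xg for all x ∈ G}
In Q₈ = {±1, ±i, ±j, ±k}, only ±1 commute with every element

Z(Q₈ (quaternion group)) = {1, -1}


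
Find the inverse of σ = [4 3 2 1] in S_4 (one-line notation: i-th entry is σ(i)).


To find σ⁻¹, swap domain and range:
σ(1) = 4 → σ⁻¹(4) = 1
σ(2) = 3 → σ⁻¹(3) = 2
σ(3) = 2 → σ⁻¹(2) = 3
σ(4) = 1 → σ⁻¹(1) = 4

σ⁻¹ = [4 3 2 1]


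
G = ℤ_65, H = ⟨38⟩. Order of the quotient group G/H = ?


|⟨38⟩| = n / gcd(38, 65) = 65 / 1 = 65
H is normal (ℤ_65 is abelian).
|G/H| = |G| / |H| = 65 / 65 = 1

|G/H| = 1


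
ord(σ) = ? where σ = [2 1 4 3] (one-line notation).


Cycle decomposition: (1 2) (3 4)
Cycle lengths: 2, 2
Order = lcm(2, 2) = 2

ord(σ) = 2


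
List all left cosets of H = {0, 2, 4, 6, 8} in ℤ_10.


H = {0, 2, 4, 6, 8}, |H| = 5
Number of cosets = |G|/|H| = 10/5 = 2
0 + H = {0, 2, 4, 6, 8}
1 + H = {1, 3, 5, 7, 9}

Cosets: 0+H={0,2,4,6,8}; 1+H={1,3,5,7,9}


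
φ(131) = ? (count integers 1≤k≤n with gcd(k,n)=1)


Factor n: 131 = 131
φ(n) = n · ∏(1 - 1/p) over distinct primes p | n
φ(131) = 131 · (1 - 1/131) = 130

φ(131) = 130


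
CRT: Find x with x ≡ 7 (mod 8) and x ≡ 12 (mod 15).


m₁ = 8, m₂ = 15, gcd = 1, so CRT applies. M = m₁·m₂ = 120
Let M₁ = M/m₁ = 15, M₂ = M/m₂ = 8
Find y₁ ≡ M₁⁻¹ (mod m₁): 15⁻¹ ≡ 7 (mod 8)
Find y₂ ≡ M₂⁻¹ (mod m₂): 8⁻¹ ≡ 2 (mod 15)
x = a₁·M₁·y₁ + a₂·M₂·y₂ = 7·15·7 + 12·8·2 = 927
Reduce mod 120: x ≡ 87
Check: 87 mod 8 = 7 ✓, 87 mod 15 = 12 ✓

x ≡ 87 (mod 120)


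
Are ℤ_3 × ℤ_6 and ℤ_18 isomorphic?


Comparing ℤ_3 × ℤ_6 and ℤ_18:
gcd(3,6) = 3 ≠ 1. Max element order in ℤ_3×ℤ_6 is lcm(3,6) = 6 < 18, so it has no element of order 18

No, ℤ_3 × ℤ_6 ≇ ℤ_18


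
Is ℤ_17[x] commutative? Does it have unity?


ℤ_17 is a field (n prime), so ℤ_17[x] is a commutative integral domain with unity
Commutative: Yes
Integral domain: Yes
Has unity: Yes

ℤ_17[x]: Commutative=Yes, Unity=Yes


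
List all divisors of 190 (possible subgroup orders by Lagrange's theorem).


Lagrange's theorem: |H| divides |G|
|G| = 190
Divisors of 190: 1, 2, 5, 10, 19, 38, 95, 190

Possible subgroup orders: {1, 2, 5, 10, 19, 38, 95, 190}


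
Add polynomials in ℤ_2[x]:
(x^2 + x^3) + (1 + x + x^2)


Add coefficients mod 2:
x^0: 0 + 1 = 1 (mod 2)
x^1: 0 + 1 = 1 (mod 2)
x^2: 1 + 1 = 0 (mod 2)
x^3: 1 + 0 = 1 (mod 2)
Result: 1 + x + x^3

f + g = 1 + x + x^3


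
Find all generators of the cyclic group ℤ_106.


g generates ℤ_n iff gcd(g,n) = 1
Prime factors of 106: 2, 53
Generators are g ∈ {1,...,105} not divisible by any of these primes.
Generators: {1, 3, 5, 7, 9, 11, 13, 15, 17, 19, 21, 23, 25, 27, 29, 31, 33, 35, 37, 39, 41, 43, 45, 47, 49, 51, 55, 57, 59, 61, 63, 65, 67, 69, 71, 73, 75, 77, 79, 81, 83, 85, 87, 89, 91, 93, 95, 97, 99, 101, 103, 105}
Number of generators = φ(106) = 52

Generators of ℤ_106 = {1, 3, 5, 7, 9, 11, 13, 15, 17, 19, 21, 23, 25, 27, 29, 31, 33, 35, 37, 39, 41, 43, 45, 47, 49, 51, 55, 57, 59, 61, 63, 65, 67, 69, 71, 73, 75, 77, 79, 81, 83, 85, 87, 89, 91, 93, 95, 97, 99, 101, 103, 105}


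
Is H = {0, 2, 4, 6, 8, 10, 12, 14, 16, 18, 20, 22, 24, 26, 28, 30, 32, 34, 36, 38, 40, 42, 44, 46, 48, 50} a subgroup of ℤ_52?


Subgroup test for H = {0, 2, 4, 6, 8, 10, 12, 14, 16, 18, 20, 22, 24, 26, 28, 30, 32, 34, 36, 38, 40, 42, 44, 46, 48, 50} in (ℤ_52, +):
(1) 0 ∈ H? Yes
(2) Closure: for all a,b ∈ H, (a+b) mod 52 ∈ H? Yes
(3) Inverses: for all a ∈ H, -a mod 52 ∈ H? Yes

Yes, H is a subgroup of ℤ_52


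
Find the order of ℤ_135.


ℤ_n has n elements.

|ℤ_135| = 135


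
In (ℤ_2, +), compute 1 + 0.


Operation: addition mod 2
1 + 0 = (a + b) mod 2 with a = 1, b = 0

1 + 0 = 1


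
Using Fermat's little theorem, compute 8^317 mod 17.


Fermat's little theorem: if p is prime and gcd(a,p)=1, then a^(p-1) ≡ 1 (mod p)
p = 17 is prime, gcd(8,17) = 1
Reduce exponent: 317 mod 16 = 13
So 8^317 ≡ 8^13 (mod 17)
8^13 mod 17 = 9

8^317 ≡ 9 (mod 17)


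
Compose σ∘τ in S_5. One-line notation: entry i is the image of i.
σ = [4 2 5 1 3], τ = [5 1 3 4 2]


σ∘τ: apply τ first, then σ
1 →τ 5 →σ 3
2 →τ 1 →σ 4
3 →τ 3 →σ 5
4 →τ 4 →σ 1
5 →τ 2 →σ 2

σ∘τ = [3 4 5 1 2]


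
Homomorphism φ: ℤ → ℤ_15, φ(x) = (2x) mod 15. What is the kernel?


Kernel = preimage of identity
ker(φ) = {x ∈ ℤ : 2x ≡ 0 (mod 15)}. gcd(2,15) = 1, so 2x ≡ 0 (mod 15) ⟺ x ≡ 0 (mod 15/1 = 15). Hence ker(φ) = 15ℤ

ker(φ) = 15ℤ


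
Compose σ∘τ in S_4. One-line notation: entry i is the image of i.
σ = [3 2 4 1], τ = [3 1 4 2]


σ∘τ: apply τ first, then σ
1 →τ 3 →σ 4
2 →τ 1 →σ 3
3 →τ 4 →σ 1
4 →τ 2 →σ 2

σ∘τ = [4 3 1 2]


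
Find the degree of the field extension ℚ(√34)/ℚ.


√34 has minimal polynomial x² - 34 (irreducible over ℚ since 34 is squarefree)

[ℚ(√34)/ℚ] = 2


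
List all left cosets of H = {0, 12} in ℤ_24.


H = {0, 12}, |H| = 2
Number of cosets = |G|/|H| = 24/2 = 12
0 + H = {0, 12}
1 + H = {1, 13}
2 + H = {2, 14}
3 + H = {3, 15}
4 + H = {4, 16}
5 + H = {5, 17}
6 + H = {6, 18}
7 + H = {7, 19}
8 + H = {8, 20}
9 + H = {9, 21}
10 + H = {10, 22}
11 + H = {11, 23}

Cosets: 0+H={0,12}; 1+H={1,13}; 2+H={2,14}; 3+H={3,15}; 4+H={4,16}; 5+H={5,17}; 6+H={6,18}; 7+H={7,19}; 8+H={8,20}; 9+H={9,21}; 10+H={10,22}; 11+H={11,23}


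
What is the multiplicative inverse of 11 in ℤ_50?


Use the extended Euclidean algorithm to write 1 = 11·s + 50·t; then s mod 50 is the inverse.
Euclidean algorithm:
  11 = 0·50 + 11
  50 = 4·11 + 6
  11 = 1·6 + 5
  6 = 1·5 + 1
  5 = 5·1 + 0
gcd(11,50) = 1
Back-substitution gives: 11·(-9) + 50·(2) = 1
So 11⁻¹ ≡ -9 ≡ 41 (mod 50)
Check: 11 × 41 = 451 ≡ 1 (mod 50) ✓

11⁻¹ ≡ 41 (mod 50)


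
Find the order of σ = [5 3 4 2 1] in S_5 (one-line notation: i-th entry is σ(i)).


Cycle decomposition: (1 5) (2 3 4)
Cycle lengths: 2, 3
Order = lcm(2, 3) = 6

ord(σ) = 6


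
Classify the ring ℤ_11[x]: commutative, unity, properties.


ℤ_11 is a field (n prime), so ℤ_11[x] is a commutative integral domain with unity
Commutative: Yes
Integral domain: Yes
Has unity: Yes

ℤ_11[x]: Commutative=Yes, Unity=Yes


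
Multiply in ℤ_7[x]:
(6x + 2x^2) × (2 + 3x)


Expand and collect like terms; reduce coefficients mod 7:
x^0: 0·2 = 0 ≡ 0 (mod 7)
x^1: 0·3 + 6·2 = 12 ≡ 5 (mod 7)
x^2: 6·3 + 2·2 = 22 ≡ 1 (mod 7)
x^3: 2·3 = 6 ≡ 6 (mod 7)
Result: 5x + x^2 + 6x^3

f · g = 5x + x^2 + 6x^3


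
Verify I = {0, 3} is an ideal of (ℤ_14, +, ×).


Check ideal conditions for I = {0, 3} in ℤ_14:
(1) I is an additive subgroup? No
(2) For r ∈ ℤ_14 and a ∈ I: r·a ∈ I? No  [counterexample: r=2, a=3, r·a mod 14 = 6 ∉ I]

No, I is not an ideal of ℤ_14


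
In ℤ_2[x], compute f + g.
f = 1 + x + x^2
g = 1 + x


Add coefficients mod 2:
x^0: 1 + 1 = 0 (mod 2)
x^1: 1 + 1 = 0 (mod 2)
x^2: 1 + 0 = 1 (mod 2)
Result: x^2

f + g = x^2


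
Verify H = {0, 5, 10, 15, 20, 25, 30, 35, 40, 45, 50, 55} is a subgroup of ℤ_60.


Subgroup test for H = {0, 5, 10, 15, 20, 25, 30, 35, 40, 45, 50, 55} in (ℤ_60, +):
(1) 0 ∈ H? Yes
(2) Closure: for all a,b ∈ H, (a+b) mod 60 ∈ H? Yes
(3) Inverses: for all a ∈ H, -a mod 60 ∈ H? Yes

Yes, H is a subgroup of ℤ_60


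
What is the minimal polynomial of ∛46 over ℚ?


∛46 satisfies x³ - 46 = 0, irreducible over ℚ (no rational root; 46 is not a perfect cube)

Minimal polynomial: x³ - 46


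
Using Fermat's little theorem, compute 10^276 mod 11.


Fermat's little theorem: if p is prime and gcd(a,p)=1, then a^(p-1) ≡ 1 (mod p)
p = 11 is prime, gcd(10,11) = 1
Reduce exponent: 276 mod 10 = 6
So 10^276 ≡ 10^6 (mod 11)
10^6 mod 11 = 1

10^276 ≡ 1 (mod 11)


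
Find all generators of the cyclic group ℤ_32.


g generates ℤ_n iff gcd(g,n) = 1
Prime factors of 32: 2
Generators are g ∈ {1,...,31} not divisible by any of these primes.
Generators: {1, 3, 5, 7, 9, 11, 13, 15, 17, 19, 21, 23, 25, 27, 29, 31}
Number of generators = φ(32) = 16

Generators of ℤ_32 = {1, 3, 5, 7, 9, 11, 13, 15, 17, 19, 21, 23, 25, 27, 29, 31}


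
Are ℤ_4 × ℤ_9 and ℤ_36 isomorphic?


Comparing ℤ_4 × ℤ_9 and ℤ_36:
gcd(4,9) = 1, so ℤ_4 × ℤ_9 ≅ ℤ_36 (CRT)

Yes, ℤ_4 × ℤ_9 ≅ ℤ_36


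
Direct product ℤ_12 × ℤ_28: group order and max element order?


|ℤ_12 × ℤ_28| = 12 × 28 = 336
Max element order = lcm(12,28) = 84
Cyclic? No (gcd=4)

|ℤ_12×ℤ_28| = 336, max element order = 84


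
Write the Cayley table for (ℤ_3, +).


Elements: {0, 1, 2}
Operation: addition mod 3
Entry (a, b) = (a + b) mod 3

Cayley table:
  | 0 | 1 | 2
0 | 0 | 1 | 2
1 | 1 | 2 | 0
2 | 2 | 0 | 1


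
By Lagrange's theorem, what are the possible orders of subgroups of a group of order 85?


Lagrange's theorem: |H| divides |G|
|G| = 85
Divisors of 85: 1, 5, 17, 85

Possible subgroup orders: {1, 5, 17, 85}


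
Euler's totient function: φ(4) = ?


φ(n) = count of k ∈ {1,...,n} with gcd(k,n)=1
Coprimes to 4: {1, 3}
Count: 2

φ(4) = 2


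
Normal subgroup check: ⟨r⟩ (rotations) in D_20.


H = ⟨r⟩ (rotations) in D_20
The rotation subgroup ⟨r⟩ has index 2 in D_20, so it is normal

Yes, normal subgroup


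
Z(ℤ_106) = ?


Z(G) = {g ∈ G | gx = xg for all x ∈ G}
ℤ_106 is abelian, so Z(G) = G

Z(ℤ_106) = ℤ_106


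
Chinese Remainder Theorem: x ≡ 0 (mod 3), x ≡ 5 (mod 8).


m₁ = 3, m₂ = 8, gcd = 1, so CRT applies. M = m₁·m₂ = 24
Let M₁ = M/m₁ = 8, M₂ = M/m₂ = 3
Find y₁ ≡ M₁⁻¹ (mod m₁): 8⁻¹ ≡ 2 (mod 3)
Find y₂ ≡ M₂⁻¹ (mod m₂): 3⁻¹ ≡ 3 (mod 8)
x = a₁·M₁·y₁ + a₂·M₂·y₂ = 0·8·2 + 5·3·3 = 45
Reduce mod 24: x ≡ 21
Check: 21 mod 3 = 0 ✓, 21 mod 8 = 5 ✓

x ≡ 21 (mod 24)


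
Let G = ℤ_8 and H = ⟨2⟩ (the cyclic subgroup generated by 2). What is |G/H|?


|⟨2⟩| = n / gcd(2, 8) = 8 / 2 = 4
H is normal (ℤ_8 is abelian).
|G/H| = |G| / |H| = 8 / 4 = 2

|G/H| = 2


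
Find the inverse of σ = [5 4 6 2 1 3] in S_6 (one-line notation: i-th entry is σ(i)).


To find σ⁻¹, swap domain and range:
σ(1) = 5 → σ⁻¹(5) = 1
σ(2) = 4 → σ⁻¹(4) = 2
σ(3) = 6 → σ⁻¹(6) = 3
σ(4) = 2 → σ⁻¹(2) = 4
σ(5) = 1 → σ⁻¹(1) = 5
σ(6) = 3 → σ⁻¹(3) = 6

σ⁻¹ = [5 4 6 2 1 3]


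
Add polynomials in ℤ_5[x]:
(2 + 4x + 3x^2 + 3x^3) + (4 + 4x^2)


Add coefficients mod 5:
x^0: 2 + 4 = 1 (mod 5)
x^1: 4 + 0 = 4 (mod 5)
x^2: 3 + 4 = 2 (mod 5)
x^3: 3 + 0 = 3 (mod 5)
Result: 1 + 4x + 2x^2 + 3x^3

f + g = 1 + 4x + 2x^2 + 3x^3


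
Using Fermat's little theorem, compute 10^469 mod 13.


Fermat's little theorem: if p is prime and gcd(a,p)=1, then a^(p-1) ≡ 1 (mod p)
p = 13 is prime, gcd(10,13) = 1
Reduce exponent: 469 mod 12 = 1
So 10^469 ≡ 10^1 (mod 13)
10^1 mod 13 = 10

10^469 ≡ 10 (mod 13)


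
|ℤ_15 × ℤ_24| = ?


|A × B| = |A| · |B|
|ℤ_15 × ℤ_24| = 15 × 24 = 360

|ℤ_15 × ℤ_24| = 360


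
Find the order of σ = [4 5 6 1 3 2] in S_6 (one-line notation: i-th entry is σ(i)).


Cycle decomposition: (1 4) (2 5 3 6)
Cycle lengths: 2, 4
Order = lcm(2, 4) = 4

ord(σ) = 4


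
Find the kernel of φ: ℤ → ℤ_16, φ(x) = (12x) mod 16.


Kernel = preimage of identity
ker(φ) = {x ∈ ℤ : 12x ≡ 0 (mod 16)}. gcd(12,16) = 4, so 12x ≡ 0 (mod 16) ⟺ x ≡ 0 (mod 16/4 = 4). Hence ker(φ) = 4ℤ

ker(φ) = 4ℤ


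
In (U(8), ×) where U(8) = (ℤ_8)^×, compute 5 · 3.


Operation: multiplication mod 8
5 · 3 = (a × b) mod 8 with a = 5, b = 3

5 · 3 = 7


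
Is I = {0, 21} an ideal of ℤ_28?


Check ideal conditions for I = {0, 21} in ℤ_28:
(1) I is an additive subgroup? No
(2) For r ∈ ℤ_28 and a ∈ I: r·a ∈ I? No  [counterexample: r=2, a=21, r·a mod 28 = 14 ∉ I]

No, I is not an ideal of ℤ_28


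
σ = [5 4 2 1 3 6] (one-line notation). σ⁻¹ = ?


To find σ⁻¹, swap domain and range:
σ(1) = 5 → σ⁻¹(5) = 1
σ(2) = 4 → σ⁻¹(4) = 2
σ(3) = 2 → σ⁻¹(2) = 3
σ(4) = 1 → σ⁻¹(1) = 4
σ(5) = 3 → σ⁻¹(3) = 5
σ(6) = 6 → σ⁻¹(6) = 6

σ⁻¹ = [4 3 5 2 1 6]


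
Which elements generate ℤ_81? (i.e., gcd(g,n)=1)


g generates ℤ_n iff gcd(g,n) = 1
Prime factors of 81: 3
Generators are g ∈ {1,...,80} not divisible by any of these primes.
Generators: {1, 2, 4, 5, 7, 8, 10, 11, 13, 14, 16, 17, 19, 20, 22, 23, 25, 26, 28, 29, 31, 32, 34, 35, 37, 38, 40, 41, 43, 44, 46, 47, 49, 50, 52, 53, 55, 56, 58, 59, 61, 62, 64, 65, 67, 68, 70, 71, 73, 74, 76, 77, 79, 80}
Number of generators = φ(81) = 54

Generators of ℤ_81 = {1, 2, 4, 5, 7, 8, 10, 11, 13, 14, 16, 17, 19, 20, 22, 23, 25, 26, 28, 29, 31, 32, 34, 35, 37, 38, 40, 41, 43, 44, 46, 47, 49, 50, 52, 53, 55, 56, 58, 59, 61, 62, 64, 65, 67, 68, 70, 71, 73, 74, 76, 77, 79, 80}


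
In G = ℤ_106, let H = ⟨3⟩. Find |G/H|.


|⟨3⟩| = n / gcd(3, 106) = 106 / 1 = 106
H is normal (ℤ_106 is abelian).
|G/H| = |G| / |H| = 106 / 106 = 1

|G/H| = 1


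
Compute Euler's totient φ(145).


Factor n: 145 = 5 × 29
φ(n) = n · ∏(1 - 1/p) over distinct primes p | n
φ(145) = 145 · (1 - 1/5) · (1 - 1/29) = 112

φ(145) = 112


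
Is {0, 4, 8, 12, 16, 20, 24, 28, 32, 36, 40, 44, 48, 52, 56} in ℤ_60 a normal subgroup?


H = {0, 4, 8, 12, 16, 20, 24, 28, 32, 36, 40, 44, 48, 52, 56} in ℤ_60
ℤ_60 is abelian; every subgroup of an abelian group is normal

Yes, normal subgroup


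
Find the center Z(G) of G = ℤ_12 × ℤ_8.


Z(G) = {g ∈ G | gx = xg for all x ∈ G}
Direct product of abelian groups is abelian, so Z(G) = G

Z(ℤ_12 × ℤ_8) = ℤ_12 × ℤ_8


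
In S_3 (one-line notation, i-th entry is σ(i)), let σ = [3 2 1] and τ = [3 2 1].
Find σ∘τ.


σ∘τ: apply τ first, then σ
1 →τ 3 →σ 1
2 →τ 2 →σ 2
3 →τ 1 →σ 3

σ∘τ = [1 2 3]


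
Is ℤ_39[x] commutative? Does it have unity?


ℤ_39 has zero divisors (3·13 ≡ 0), and these lift to constant zero divisors in ℤ_39[x]; so not an integral domain
Commutative: Yes
Integral domain: No
Has unity: Yes

ℤ_39[x]: Commutative=Yes, Unity=Yes


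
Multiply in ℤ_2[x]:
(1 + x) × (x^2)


Expand and collect like terms; reduce coefficients mod 2:
x^0: 1·0 = 0 ≡ 0 (mod 2)
x^1: 1·0 + 1·0 = 0 ≡ 0 (mod 2)
x^2: 1·1 + 1·0 = 1 ≡ 1 (mod 2)
x^3: 1·1 = 1 ≡ 1 (mod 2)
Result: x^2 + x^3

f · g = x^2 + x^3


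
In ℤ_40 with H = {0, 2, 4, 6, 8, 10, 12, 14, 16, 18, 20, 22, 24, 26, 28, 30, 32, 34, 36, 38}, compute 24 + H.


24 + H = {24 + h (mod 40) : h ∈ H}
24+0=24, 24+2=26, 24+4=28, 24+6=30, 24+8=32, 24+10=34, 24+12=36, 24+14=38, 24+16=0, 24+18=2, 24+20=4, 24+22=6, 24+24=8, 24+26=10, 24+28=12, 24+30=14, 24+32=16, 24+34=18, 24+36=20, 24+38=22
24 + H = {0, 2, 4, 6, 8, 10, 12, 14, 16, 18, 20, 22, 24, 26, 28, 30, 32, 34, 36, 38} = 0 + H

24 + H = {0, 2, 4, 6, 8, 10, 12, 14, 16, 18, 20, 22, 24, 26, 28, 30, 32, 34, 36, 38}


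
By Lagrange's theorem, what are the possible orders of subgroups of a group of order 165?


Lagrange's theorem: |H| divides |G|
|G| = 165
Divisors of 165: 1, 3, 5, 11, 15, 33, 55, 165

Possible subgroup orders: {1, 3, 5, 11, 15, 33, 55, 165}


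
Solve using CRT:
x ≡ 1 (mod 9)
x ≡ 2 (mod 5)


m₁ = 9, m₂ = 5, gcd = 1, so CRT applies. M = m₁·m₂ = 45
Let M₁ = M/m₁ = 5, M₂ = M/m₂ = 9
Find y₁ ≡ M₁⁻¹ (mod m₁): 5⁻¹ ≡ 2 (mod 9)
Find y₂ ≡ M₂⁻¹ (mod m₂): 9⁻¹ ≡ 4 (mod 5)
x = a₁·M₁·y₁ + a₂·M₂·y₂ = 1·5·2 + 2·9·4 = 82
Reduce mod 45: x ≡ 37
Check: 37 mod 9 = 1 ✓, 37 mod 5 = 2 ✓

x ≡ 37 (mod 45)


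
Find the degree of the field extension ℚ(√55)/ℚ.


√55 has minimal polynomial x² - 55 (irreducible over ℚ since 55 is squarefree)

[ℚ(√55)/ℚ] = 2


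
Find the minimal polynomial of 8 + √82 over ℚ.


Let α = 8 + √82. Then α - 8 = √82, so (α - 8)² = 82, giving α² - 16α - 18 = 0. Degree 2 and α ∉ ℚ, so this is the minimal polynomial.

Minimal polynomial: x² - 16x - 18


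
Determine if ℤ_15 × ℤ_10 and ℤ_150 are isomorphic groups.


Comparing ℤ_15 × ℤ_10 and ℤ_150:
gcd(15,10) = 5 ≠ 1. Max element order in ℤ_15×ℤ_10 is lcm(15,10) = 30 < 150, so it has no element of order 150

No, ℤ_15 × ℤ_10 ≇ ℤ_150


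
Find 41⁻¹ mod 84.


Use the extended Euclidean algorithm to write 1 = 41·s + 84·t; then s mod 84 is the inverse.
Euclidean algorithm:
  41 = 0·84 + 41
  84 = 2·41 + 2
  41 = 20·2 + 1
  2 = 2·1 + 0
gcd(41,84) = 1
Back-substitution gives: 41·(41) + 84·(-20) = 1
So 41⁻¹ ≡ 41 ≡ 41 (mod 84)
Check: 41 × 41 = 1681 ≡ 1 (mod 84) ✓

41⁻¹ ≡ 41 (mod 84)


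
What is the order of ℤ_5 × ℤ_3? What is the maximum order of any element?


|ℤ_5 × ℤ_3| = 5 × 3 = 15
Max element order = lcm(5,3) = 15
Cyclic? Yes (gcd=1)

|ℤ_5×ℤ_3| = 15, max element order = 15


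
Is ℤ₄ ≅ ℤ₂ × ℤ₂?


Comparing ℤ₄ and ℤ₂ × ℤ₂:
ℤ₄ has an element of order 4; ℤ₂×ℤ₂ has exponent 2

No, ℤ₄ ≇ ℤ₂ × ℤ₂


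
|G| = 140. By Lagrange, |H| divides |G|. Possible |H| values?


Lagrange's theorem: |H| divides |G|
|G| = 140
Divisors of 140: 1, 2, 4, 5, 7, 10, 14, 20, 28, 35, 70, 140

Possible subgroup orders: {1, 2, 4, 5, 7, 10, 14, 20, 28, 35, 70, 140}


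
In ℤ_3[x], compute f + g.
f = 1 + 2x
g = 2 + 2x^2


Add coefficients mod 3:
x^0: 1 + 2 = 0 (mod 3)
x^1: 2 + 0 = 2 (mod 3)
x^2: 0 + 2 = 2 (mod 3)
Result: 2x + 2x^2

f + g = 2x + 2x^2


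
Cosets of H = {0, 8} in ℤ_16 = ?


H = {0, 8}, |H| = 2
Number of cosets = |G|/|H| = 16/2 = 8
0 + H = {0, 8}
1 + H = {1, 9}
2 + H = {2, 10}
3 + H = {3, 11}
4 + H = {4, 12}
5 + H = {5, 13}
6 + H = {6, 14}
7 + H = {7, 15}

Cosets: 0+H={0,8}; 1+H={1,9}; 2+H={2,10}; 3+H={3,11}; 4+H={4,12}; 5+H={5,13}; 6+H={6,14}; 7+H={7,15}


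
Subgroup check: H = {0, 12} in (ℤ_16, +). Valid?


Subgroup test for H = {0, 12} in (ℤ_16, +):
(1) 0 ∈ H? Yes
(2) Closure: for all a,b ∈ H, (a+b) mod 16 ∈ H? No  [counterexample: 12 + 12 = 8 ∉ H]
(3) Inverses: for all a ∈ H, -a mod 16 ∈ H? No

No, H is not a subgroup of ℤ_16


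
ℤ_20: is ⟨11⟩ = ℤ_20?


g generates ℤ_n iff gcd(g, n) = 1
gcd(11, 20) = 1
Since gcd = 1, 11 is a generator.

Yes, 11 generates ℤ_20


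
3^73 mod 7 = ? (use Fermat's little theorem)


Fermat's little theorem: if p is prime and gcd(a,p)=1, then a^(p-1) ≡ 1 (mod p)
p = 7 is prime, gcd(3,7) = 1
Reduce exponent: 73 mod 6 = 1
So 3^73 ≡ 3^1 (mod 7)
3^1 mod 7 = 3

3^73 ≡ 3 (mod 7)


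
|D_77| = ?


|D_n| = 2n (n rotations and n reflections)
|D_77| = 2×77 = 154

|D_77| = 154


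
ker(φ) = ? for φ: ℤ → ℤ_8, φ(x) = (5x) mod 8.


Kernel = preimage of identity
ker(φ) = {x ∈ ℤ : 5x ≡ 0 (mod 8)}. gcd(5,8) = 1, so 5x ≡ 0 (mod 8) ⟺ x ≡ 0 (mod 8/1 = 8). Hence ker(φ) = 8ℤ

ker(φ) = 8ℤ


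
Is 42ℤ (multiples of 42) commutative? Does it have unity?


42ℤ is a commutative ring under +,× but has no multiplicative identity (1 ∉ 42ℤ); it has no zero divisors, but without unity it is not an integral domain
Commutative: Yes
Integral domain: No
Has unity: No

42ℤ (multiples of 42): Commutative=Yes, Unity=No


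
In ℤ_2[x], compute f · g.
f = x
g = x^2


Expand and collect like terms; reduce coefficients mod 2:
x^0: 0·0 = 0 ≡ 0 (mod 2)
x^1: 0·0 + 1·0 = 0 ≡ 0 (mod 2)
x^2: 0·1 + 1·0 = 0 ≡ 0 (mod 2)
x^3: 1·1 = 1 ≡ 1 (mod 2)
Result: x^3

f · g = x^3


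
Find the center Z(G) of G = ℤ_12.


Z(G) = {g ∈ G | gx = xg for all x ∈ G}
ℤ_12 is abelian, so Z(G) = G

Z(ℤ_12) = ℤ_12


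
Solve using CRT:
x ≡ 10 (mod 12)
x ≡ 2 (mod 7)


m₁ = 12, m₂ = 7, gcd = 1, so CRT applies. M = m₁·m₂ = 84
Let M₁ = M/m₁ = 7, M₂ = M/m₂ = 12
Find y₁ ≡ M₁⁻¹ (mod m₁): 7⁻¹ ≡ 7 (mod 12)
Find y₂ ≡ M₂⁻¹ (mod m₂): 12⁻¹ ≡ 3 (mod 7)
x = a₁·M₁·y₁ + a₂·M₂·y₂ = 10·7·7 + 2·12·3 = 562
Reduce mod 84: x ≡ 58
Check: 58 mod 12 = 10 ✓, 58 mod 7 = 2 ✓

x ≡ 58 (mod 84)


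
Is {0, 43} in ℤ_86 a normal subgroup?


H = {0, 43} in ℤ_86
ℤ_86 is abelian; every subgroup of an abelian group is normal

Yes, normal subgroup


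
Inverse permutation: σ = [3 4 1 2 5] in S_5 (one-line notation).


To find σ⁻¹, swap domain and range:
σ(1) = 3 → σ⁻¹(3) = 1
σ(2) = 4 → σ⁻¹(4) = 2
σ(3) = 1 → σ⁻¹(1) = 3
σ(4) = 2 → σ⁻¹(2) = 4
σ(5) = 5 → σ⁻¹(5) = 5

σ⁻¹ = [3 4 1 2 5]


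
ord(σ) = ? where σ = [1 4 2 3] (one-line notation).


Cycle decomposition: (2 4 3)
Cycle lengths: 3
Order = lcm(3) = 3

ord(σ) = 3


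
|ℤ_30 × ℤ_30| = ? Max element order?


|ℤ_30 × ℤ_30| = 30 × 30 = 900
Max element order = lcm(30,30) = 30
Cyclic? No (gcd=30)

|ℤ_30×ℤ_30| = 900, max element order = 30


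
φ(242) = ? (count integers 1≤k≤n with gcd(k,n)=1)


Factor n: 242 = 2 × 11^2
φ(n) = n · ∏(1 - 1/p) over distinct primes p | n
φ(242) = 242 · (1 - 1/2) · (1 - 1/11) = 110

φ(242) = 110


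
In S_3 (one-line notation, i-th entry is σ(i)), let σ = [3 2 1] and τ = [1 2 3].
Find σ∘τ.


σ∘τ: apply τ first, then σ
1 →τ 1 →σ 3
2 →τ 2 →σ 2
3 →τ 3 →σ 1

σ∘τ = [3 2 1]


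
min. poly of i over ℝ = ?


i satisfies x² + 1 = 0, irreducible over ℝ

Minimal polynomial: x² + 1


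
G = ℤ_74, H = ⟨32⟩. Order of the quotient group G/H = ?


|⟨32⟩| = n / gcd(32, 74) = 74 / 2 = 37
H is normal (ℤ_74 is abelian).
|G/H| = |G| / |H| = 74 / 37 = 2

|G/H| = 2


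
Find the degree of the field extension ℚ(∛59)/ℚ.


∛59 has minimal polynomial x³ - 59 (irreducible over ℚ since 59 is not a perfect cube)

[ℚ(∛59)/ℚ] = 3


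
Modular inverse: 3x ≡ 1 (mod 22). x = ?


Use the extended Euclidean algorithm to write 1 = 3·s + 22·t; then s mod 22 is the inverse.
Euclidean algorithm:
  3 = 0·22 + 3
  22 = 7·3 + 1
  3 = 3·1 + 0
gcd(3,22) = 1
Back-substitution gives: 3·(-7) + 22·(1) = 1
So 3⁻¹ ≡ -7 ≡ 15 (mod 22)
Check: 3 × 15 = 45 ≡ 1 (mod 22) ✓

3⁻¹ ≡ 15 (mod 22)


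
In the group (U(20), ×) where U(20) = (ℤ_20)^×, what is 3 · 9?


Operation: multiplication mod 20
3 · 9 = (a × b) mod 20 with a = 3, b = 9

3 · 9 = 7


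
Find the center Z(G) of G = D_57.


Z(G) = {g ∈ G | gx = xg for all x ∈ G}
For odd n, Z(D_n) = {e}: no nontrivial rotation commutes with all reflections

Z(D_57) = {e}


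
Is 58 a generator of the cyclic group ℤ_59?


g generates ℤ_n iff gcd(g, n) = 1
gcd(58, 59) = 1
Since gcd = 1, 58 is a generator.

Yes, 58 generates ℤ_59


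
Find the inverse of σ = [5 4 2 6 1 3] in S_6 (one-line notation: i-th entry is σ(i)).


To find σ⁻¹, swap domain and range:
σ(1) = 5 → σ⁻¹(5) = 1
σ(2) = 4 → σ⁻¹(4) = 2
σ(3) = 2 → σ⁻¹(2) = 3
σ(4) = 6 → σ⁻¹(6) = 4
σ(5) = 1 → σ⁻¹(1) = 5
σ(6) = 3 → σ⁻¹(3) = 6

σ⁻¹ = [5 3 6 2 1 4]


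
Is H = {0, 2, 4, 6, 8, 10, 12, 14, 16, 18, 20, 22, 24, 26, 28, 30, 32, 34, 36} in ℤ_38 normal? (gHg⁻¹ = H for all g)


H = {0, 2, 4, 6, 8, 10, 12, 14, 16, 18, 20, 22, 24, 26, 28, 30, 32, 34, 36} in ℤ_38
ℤ_38 is abelian; every subgroup of an abelian group is normal

Yes, normal subgroup


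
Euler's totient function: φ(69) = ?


Factor n: 69 = 3 × 23
φ(n) = n · ∏(1 - 1/p) over distinct primes p | n
φ(69) = 69 · (1 - 1/3) · (1 - 1/23) = 44

φ(69) = 44


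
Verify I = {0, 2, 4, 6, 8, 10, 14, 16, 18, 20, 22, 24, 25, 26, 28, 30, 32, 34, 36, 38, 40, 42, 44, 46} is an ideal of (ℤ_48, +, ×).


Check ideal conditions for I = {0, 2, 4, 6, 8, 10, 14, 16, 18, 20, 22, 24, 25, 26, 28, 30, 32, 34, 36, 38, 40, 42, 44, 46} in ℤ_48:
(1) I is an additive subgroup? No
(2) For r ∈ ℤ_48 and a ∈ I: r·a ∈ I? No  [counterexample: r=2, a=6, r·a mod 48 = 12 ∉ I]

No, I is not an ideal of ℤ_48


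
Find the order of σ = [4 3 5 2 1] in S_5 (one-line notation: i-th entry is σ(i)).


Cycle decomposition: (1 4 2 3 5)
Cycle lengths: 5
Order = lcm(5) = 5

ord(σ) = 5


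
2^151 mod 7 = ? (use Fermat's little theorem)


Fermat's little theorem: if p is prime and gcd(a,p)=1, then a^(p-1) ≡ 1 (mod p)
p = 7 is prime, gcd(2,7) = 1
Reduce exponent: 151 mod 6 = 1
So 2^151 ≡ 2^1 (mod 7)
2^1 mod 7 = 2

2^151 ≡ 2 (mod 7)


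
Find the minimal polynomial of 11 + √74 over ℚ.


Let α = 11 + √74. Then α - 11 = √74, so (α - 11)² = 74, giving α² - 22α + 47 = 0. Degree 2 and α ∉ ℚ, so this is the minimal polynomial.

Minimal polynomial: x² - 22x + 47


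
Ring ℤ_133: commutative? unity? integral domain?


ℤ_133 is a commutative ring with unity 1; 133 = 7×19 is composite, so 7·19 ≡ 0 gives zero divisors (not an integral domain)
Commutative: Yes
Integral domain: No
Has unity: Yes

ℤ_133: Commutative=Yes, Unity=Yes


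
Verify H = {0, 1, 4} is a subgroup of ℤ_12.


Subgroup test for H = {0, 1, 4} in (ℤ_12, +):
(1) 0 ∈ H? Yes
(2) Closure: for all a,b ∈ H, (a+b) mod 12 ∈ H? No  [counterexample: 1 + 1 = 2 ∉ H]
(3) Inverses: for all a ∈ H, -a mod 12 ∈ H? No

No, H is not a subgroup of ℤ_12


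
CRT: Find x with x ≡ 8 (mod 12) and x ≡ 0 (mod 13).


m₁ = 12, m₂ = 13, gcd = 1, so CRT applies. M = m₁·m₂ = 156
Let M₁ = M/m₁ = 13, M₂ = M/m₂ = 12
Find y₁ ≡ M₁⁻¹ (mod m₁): 13⁻¹ ≡ 1 (mod 12)
Find y₂ ≡ M₂⁻¹ (mod m₂): 12⁻¹ ≡ 12 (mod 13)
x = a₁·M₁·y₁ + a₂·M₂·y₂ = 8·13·1 + 0·12·12 = 104
Reduce mod 156: x ≡ 104
Check: 104 mod 12 = 8 ✓, 104 mod 13 = 0 ✓

x ≡ 104 (mod 156)


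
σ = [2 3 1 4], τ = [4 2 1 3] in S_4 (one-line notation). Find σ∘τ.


σ∘τ: apply τ first, then σ
1 →τ 4 →σ 4
2 →τ 2 →σ 3
3 →τ 1 →σ 2
4 →τ 3 →σ 1

σ∘τ = [4 3 2 1]


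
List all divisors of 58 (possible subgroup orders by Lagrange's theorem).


Lagrange's theorem: |H| divides |G|
|G| = 58
Divisors of 58: 1, 2, 29, 58

Possible subgroup orders: {1, 2, 29, 58}


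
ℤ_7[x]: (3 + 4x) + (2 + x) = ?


Add coefficients mod 7:
x^0: 3 + 2 = 5 (mod 7)
x^1: 4 + 1 = 5 (mod 7)
Result: 5 + 5x

f + g = 5 + 5x


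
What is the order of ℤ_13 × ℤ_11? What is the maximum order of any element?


|ℤ_13 × ℤ_11| = 13 × 11 = 143
Max element order = lcm(13,11) = 143
Cyclic? Yes (gcd=1)

|ℤ_13×ℤ_11| = 143, max element order = 143


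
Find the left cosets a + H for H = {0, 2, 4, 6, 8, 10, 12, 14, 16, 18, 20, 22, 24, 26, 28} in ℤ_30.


H = {0, 2, 4, 6, 8, 10, 12, 14, 16, 18, 20, 22, 24, 26, 28}, |H| = 15
Number of cosets = |G|/|H| = 30/15 = 2
0 + H = {0, 2, 4, 6, 8, 10, 12, 14, 16, 18, 20, 22, 24, 26, 28}
1 + H = {1, 3, 5, 7, 9, 11, 13, 15, 17, 19, 21, 23, 25, 27, 29}

Cosets: 0+H={0,2,4,6,8,10,12,14,16,18,20,22,24,26,28}; 1+H={1,3,5,7,9,11,13,15,17,19,21,23,25,27,29}


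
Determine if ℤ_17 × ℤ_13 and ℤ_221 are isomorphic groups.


Comparing ℤ_17 × ℤ_13 and ℤ_221:
gcd(17,13) = 1, so ℤ_17 × ℤ_13 ≅ ℤ_221 (CRT)

Yes, ℤ_17 × ℤ_13 ≅ ℤ_221


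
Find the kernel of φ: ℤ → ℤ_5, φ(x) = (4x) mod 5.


Kernel = preimage of identity
ker(φ) = {x ∈ ℤ : 4x ≡ 0 (mod 5)}. gcd(4,5) = 1, so 4x ≡ 0 (mod 5) ⟺ x ≡ 0 (mod 5/1 = 5). Hence ker(φ) = 5ℤ

ker(φ) = 5ℤ


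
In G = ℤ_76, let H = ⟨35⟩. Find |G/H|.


|⟨35⟩| = n / gcd(35, 76) = 76 / 1 = 76
H is normal (ℤ_76 is abelian).
|G/H| = |G| / |H| = 76 / 76 = 1

|G/H| = 1


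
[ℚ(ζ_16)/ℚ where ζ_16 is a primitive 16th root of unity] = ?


[ℚ(ζ_n):ℚ] = deg Φ_n(x) = φ(n). Here φ(16) = 8

[ℚ(ζ_16)/ℚ where ζ_16 is a primitive 16th root of unity] = 8


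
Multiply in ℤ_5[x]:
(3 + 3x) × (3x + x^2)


Expand and collect like terms; reduce coefficients mod 5:
x^0: 3·0 = 0 ≡ 0 (mod 5)
x^1: 3·3 + 3·0 = 9 ≡ 4 (mod 5)
x^2: 3·1 + 3·3 = 12 ≡ 2 (mod 5)
x^3: 3·1 = 3 ≡ 3 (mod 5)
Result: 4x + 2x^2 + 3x^3

f · g = 4x + 2x^2 + 3x^3


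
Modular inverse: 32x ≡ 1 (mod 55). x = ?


Use the extended Euclidean algorithm to write 1 = 32·s + 55·t; then s mod 55 is the inverse.
Euclidean algorithm:
  32 = 0·55 + 32
  55 = 1·32 + 23
  32 = 1·23 + 9
  23 = 2·9 + 5
  9 = 1·5 + 4
  5 = 1·4 + 1
  4 = 4·1 + 0
gcd(32,55) = 1
Back-substitution gives: 32·(-12) + 55·(7) = 1
So 32⁻¹ ≡ -12 ≡ 43 (mod 55)
Check: 32 × 43 = 1376 ≡ 1 (mod 55) ✓

32⁻¹ ≡ 43 (mod 55)


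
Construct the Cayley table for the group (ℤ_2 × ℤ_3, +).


Elements: {(0,0), (0,1), (0,2), (1,0), (1,1), (1,2)}
Operation: componentwise addition mod (2, 3)
Entry (a, b) = ((a₁+b₁) mod 2, (a₂+b₂) mod 3)

Cayley table:
      | (0,0) | (0,1) | (0,2) | (1,0) | (1,1) | (1,2)
(0,0) | (0,0) | (0,1) | (0,2) | (1,0) | (1,1) | (1,2)
(0,1) | (0,1) | (0,2) | (0,0) | (1,1) | (1,2) | (1,0)
(0,2) | (0,2) | (0,0) | (0,1) | (1,2) | (1,0) | (1,1)
(1,0) | (1,0) | (1,1) | (1,2) | (0,0) | (0,1) | (0,2)
(1,1) | (1,1) | (1,2) | (1,0) | (0,1) | (0,2) | (0,0)
(1,2) | (1,2) | (1,0) | (1,1) | (0,2) | (0,0) | (0,1)


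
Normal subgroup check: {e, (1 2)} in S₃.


H = {e, (1 2)} in S₃
(1 3)(1 2)(1 3)⁻¹ = (2 3) ∉ {e, (1 2)}, so it is not normal

No, not a normal subgroup


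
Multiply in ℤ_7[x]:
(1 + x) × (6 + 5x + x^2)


Expand and collect like terms; reduce coefficients mod 7:
x^0: 1·6 = 6 ≡ 6 (mod 7)
x^1: 1·5 + 1·6 = 11 ≡ 4 (mod 7)
x^2: 1·1 + 1·5 = 6 ≡ 6 (mod 7)
x^3: 1·1 = 1 ≡ 1 (mod 7)
Result: 6 + 4x + 6x^2 + x^3

f · g = 6 + 4x + 6x^2 + x^3


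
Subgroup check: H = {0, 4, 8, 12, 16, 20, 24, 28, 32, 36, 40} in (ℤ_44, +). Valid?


Subgroup test for H = {0, 4, 8, 12, 16, 20, 24, 28, 32, 36, 40} in (ℤ_44, +):
(1) 0 ∈ H? Yes
(2) Closure: for all a,b ∈ H, (a+b) mod 44 ∈ H? Yes
(3) Inverses: for all a ∈ H, -a mod 44 ∈ H? Yes

Yes, H is a subgroup of ℤ_44


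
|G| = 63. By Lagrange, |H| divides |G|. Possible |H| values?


Lagrange's theorem: |H| divides |G|
|G| = 63
Divisors of 63: 1, 3, 7, 9, 21, 63

Possible subgroup orders: {1, 3, 7, 9, 21, 63}


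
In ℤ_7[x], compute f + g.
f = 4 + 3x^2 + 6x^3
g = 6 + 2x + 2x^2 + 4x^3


Add coefficients mod 7:
x^0: 4 + 6 = 3 (mod 7)
x^1: 0 + 2 = 2 (mod 7)
x^2: 3 + 2 = 5 (mod 7)
x^3: 6 + 4 = 3 (mod 7)
Result: 3 + 2x + 5x^2 + 3x^3

f + g = 3 + 2x + 5x^2 + 3x^3


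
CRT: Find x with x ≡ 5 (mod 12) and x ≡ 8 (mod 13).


m₁ = 12, m₂ = 13, gcd = 1, so CRT applies. M = m₁·m₂ = 156
Let M₁ = M/m₁ = 13, M₂ = M/m₂ = 12
Find y₁ ≡ M₁⁻¹ (mod m₁): 13⁻¹ ≡ 1 (mod 12)
Find y₂ ≡ M₂⁻¹ (mod m₂): 12⁻¹ ≡ 12 (mod 13)
x = a₁·M₁·y₁ + a₂·M₂·y₂ = 5·13·1 + 8·12·12 = 1217
Reduce mod 156: x ≡ 125
Check: 125 mod 12 = 5 ✓, 125 mod 13 = 8 ✓

x ≡ 125 (mod 156)


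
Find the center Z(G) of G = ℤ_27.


Z(G) = {g ∈ G | gx = xg for all x ∈ G}
ℤ_27 is abelian, so Z(G) = G

Z(ℤ_27) = ℤ_27


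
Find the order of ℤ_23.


ℤ_n has n elements.

|ℤ_23| = 23


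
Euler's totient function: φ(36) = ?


Factor n: 36 = 2^2 × 3^2
φ(n) = n · ∏(1 - 1/p) over distinct primes p | n
φ(36) = 36 · (1 - 1/2) · (1 - 1/3) = 12

φ(36) = 12


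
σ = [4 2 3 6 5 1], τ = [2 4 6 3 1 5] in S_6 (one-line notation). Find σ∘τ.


σ∘τ: apply τ first, then σ
1 →τ 2 →σ 2
2 →τ 4 →σ 6
3 →τ 6 →σ 1
4 →τ 3 →σ 3
5 →τ 1 →σ 4
6 →τ 5 →σ 5

σ∘τ = [2 6 1 3 4 5]
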